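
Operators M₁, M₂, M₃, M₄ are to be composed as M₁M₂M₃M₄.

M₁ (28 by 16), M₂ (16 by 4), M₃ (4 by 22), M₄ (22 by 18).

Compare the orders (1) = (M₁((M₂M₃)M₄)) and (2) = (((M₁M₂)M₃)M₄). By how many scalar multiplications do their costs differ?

Order (1) = (M₁((M₂M₃)M₄)): (M₂M₃): 16×4 by 4×22 → 16×22, cost 16·4·22 = 1408; ((M₂M₃)M₄): 16×22 by 22×18 → 16×18, cost 16·22·18 = 6336; cumulative 7744; (M₁((M₂M₃)M₄)): 28×16 by 16×18 → 28×18, cost 28·16·18 = 8064; cumulative 15808. Total 15808.
Order (2) = (((M₁M₂)M₃)M₄): (M₁M₂): 28×16 by 16×4 → 28×4, cost 28·16·4 = 1792; ((M₁M₂)M₃): 28×4 by 4×22 → 28×22, cost 28·4·22 = 2464; cumulative 4256; (((M₁M₂)M₃)M₄): 28×22 by 22×18 → 28×18, cost 28·22·18 = 11088; cumulative 15344. Total 15344.
Difference: |15808 − 15344| = 464.

464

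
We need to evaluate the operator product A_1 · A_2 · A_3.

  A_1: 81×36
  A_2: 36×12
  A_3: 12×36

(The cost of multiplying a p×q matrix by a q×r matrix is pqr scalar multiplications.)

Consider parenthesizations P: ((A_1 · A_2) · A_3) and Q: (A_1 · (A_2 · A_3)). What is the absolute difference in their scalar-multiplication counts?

Order P = ((A_1 · A_2) · A_3): (A_1 · A_2): 81×36 by 36×12 → 81×12, cost 81·36·12 = 34992; ((A_1 · A_2) · A_3): 81×12 by 12×36 → 81×36, cost 81·12·36 = 34992; cumulative 69984. Total 69984.
Order Q = (A_1 · (A_2 · A_3)): (A_2 · A_3): 36×12 by 12×36 → 36×36, cost 36·12·36 = 15552; (A_1 · (A_2 · A_3)): 81×36 by 36×36 → 81×36, cost 81·36·36 = 104976; cumulative 120528. Total 120528.
Difference: |69984 − 120528| = 50544.

50544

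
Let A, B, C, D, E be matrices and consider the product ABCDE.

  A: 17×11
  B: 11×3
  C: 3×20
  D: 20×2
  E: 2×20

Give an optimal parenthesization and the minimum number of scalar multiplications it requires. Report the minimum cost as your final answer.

1240

Adjacent pairs: AB = 17·11·3 = 561; BC = 11·3·20 = 660; CD = 3·20·2 = 120; DE = 20·2·20 = 800.
Length 3: A..C: k=1: 0+660+17·11·20=4400; k=2: 561+0+17·3·20=1581 → min 1581 | B..D: k=2: 0+120+11·3·2=186; k=3: 660+0+11·20·2=1100 → min 186 | C..E: k=3: 0+800+3·20·20=2000; k=4: 120+0+3·2·20=240 → min 240.
Length 4: A..D: k=1: 0+186+17·11·2=560; k=2: 561+120+17·3·2=783; k=3: 1581+0+17·20·2=2261 → min 560 | B..E: k=2: 0+240+11·3·20=900; k=3: 660+800+11·20·20=5860; k=4: 186+0+11·2·20=626 → min 626.
Length 5: A..E: k=1: 0+626+17·11·20=4366; k=2: 561+240+17·3·20=1821; k=3: 1581+800+17·20·20=9181; k=4: 560+0+17·2·20=1240 → min 1240.
Optimal parenthesization: ((A(B(CD)))E) with cost 1240.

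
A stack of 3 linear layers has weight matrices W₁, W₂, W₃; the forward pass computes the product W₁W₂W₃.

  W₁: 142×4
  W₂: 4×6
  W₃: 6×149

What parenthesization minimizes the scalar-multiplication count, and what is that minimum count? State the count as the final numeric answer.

88208

(W₁(W₂W₃)): cost 88208.
((W₁W₂)W₃): cost 130356.
Optimal: (W₁(W₂W₃)) with cost 88208.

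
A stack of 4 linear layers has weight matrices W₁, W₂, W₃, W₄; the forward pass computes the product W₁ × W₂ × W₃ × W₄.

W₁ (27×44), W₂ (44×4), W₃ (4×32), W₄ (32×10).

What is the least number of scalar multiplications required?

7112

Adjacent pairs: W₁W₂ = 27·44·4 = 4752; W₂W₃ = 44·4·32 = 5632; W₃W₄ = 4·32·10 = 1280.
Length 3: W₁..W₃: k=1: 0+5632+27·44·32=43648; k=2: 4752+0+27·4·32=8208 → min 8208 | W₂..W₄: k=2: 0+1280+44·4·10=3040; k=3: 5632+0+44·32·10=19712 → min 3040.
Length 4: W₁..W₄: k=1: 0+3040+27·44·10=14920; k=2: 4752+1280+27·4·10=7112; k=3: 8208+0+27·32·10=16848 → min 7112.
Optimal order: ((W₁ × W₂) × (W₃ × W₄)) with cost 7112.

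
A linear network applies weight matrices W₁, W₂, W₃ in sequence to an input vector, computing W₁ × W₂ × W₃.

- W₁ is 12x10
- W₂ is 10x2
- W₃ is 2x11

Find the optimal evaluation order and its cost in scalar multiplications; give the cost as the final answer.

(W₁ × (W₂ × W₃)): cost 1540.
((W₁ × W₂) × W₃): cost 504.
Optimal: ((W₁ × W₂) × W₃) with cost 504.

504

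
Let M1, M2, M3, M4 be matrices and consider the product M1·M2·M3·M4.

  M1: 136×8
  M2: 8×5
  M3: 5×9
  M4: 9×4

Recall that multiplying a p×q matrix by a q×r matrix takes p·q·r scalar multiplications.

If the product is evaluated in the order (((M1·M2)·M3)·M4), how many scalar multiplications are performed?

(M1·M2): 136×8 by 8×5 → 136×5, cost 136·8·5 = 5440
((M1·M2)·M3): 136×5 by 5×9 → 136×9, cost 136·5·9 = 6120; cumulative 11560
(((M1·M2)·M3)·M4): 136×9 by 9×4 → 136×4, cost 136·9·4 = 4896; cumulative 16456
Total: 16456 scalar multiplications.

16456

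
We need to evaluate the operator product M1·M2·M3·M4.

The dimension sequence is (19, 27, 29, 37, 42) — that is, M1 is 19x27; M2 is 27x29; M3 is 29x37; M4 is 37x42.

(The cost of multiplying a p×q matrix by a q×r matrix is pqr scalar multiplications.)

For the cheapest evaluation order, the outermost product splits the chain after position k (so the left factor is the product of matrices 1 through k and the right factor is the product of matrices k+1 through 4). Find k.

Adjacent pairs: M1M2 = 19·27·29 = 14877; M2M3 = 27·29·37 = 28971; M3M4 = 29·37·42 = 45066.
Length 3: M1..M3: k=1: 0+28971+19·27·37=47952; k=2: 14877+0+19·29·37=35264 → min 35264 | M2..M4: k=2: 0+45066+27·29·42=77952; k=3: 28971+0+27·37·42=70929 → min 70929.
Top-level splits: k=1: (M1..M1)·(M2..M4) → 0+70929+19·27·42 = 92475; k=2: (M1..M2)·(M3..M4) → 14877+45066+19·29·42 = 83085; k=3: (M1..M3)·(M4..M4) → 35264+0+19·37·42 = 64790.
Best split is after M3, i.e. k = 3.

3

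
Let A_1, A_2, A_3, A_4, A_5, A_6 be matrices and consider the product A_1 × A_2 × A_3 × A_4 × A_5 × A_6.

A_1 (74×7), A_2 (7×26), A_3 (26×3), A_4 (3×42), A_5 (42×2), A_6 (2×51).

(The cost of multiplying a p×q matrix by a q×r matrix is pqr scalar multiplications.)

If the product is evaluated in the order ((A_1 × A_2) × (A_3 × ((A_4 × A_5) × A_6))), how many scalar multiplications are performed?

(A_1 × A_2): 74×7 by 7×26 → 74×26, cost 74·7·26 = 13468
(A_4 × A_5): 3×42 by 42×2 → 3×2, cost 3·42·2 = 252
((A_4 × A_5) × A_6): 3×2 by 2×51 → 3×51, cost 3·2·51 = 306; cumulative 558
(A_3 × ((A_4 × A_5) × A_6)): 26×3 by 3×51 → 26×51, cost 26·3·51 = 3978; cumulative 4536
((A_1 × A_2) × (A_3 × ((A_4 × A_5) × A_6))): 74×26 by 26×51 → 74×51, cost 74·26·51 = 98124; cumulative 116128
Total: 116128 scalar multiplications.

116128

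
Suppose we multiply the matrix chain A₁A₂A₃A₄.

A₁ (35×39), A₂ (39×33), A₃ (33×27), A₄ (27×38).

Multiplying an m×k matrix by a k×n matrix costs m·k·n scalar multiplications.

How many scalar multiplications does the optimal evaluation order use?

107514

Adjacent pairs: A₁A₂ = 35·39·33 = 45045; A₂A₃ = 39·33·27 = 34749; A₃A₄ = 33·27·38 = 33858.
Length 3: A₁..A₃: k=1: 0+34749+35·39·27=71604; k=2: 45045+0+35·33·27=76230 → min 71604 | A₂..A₄: k=2: 0+33858+39·33·38=82764; k=3: 34749+0+39·27·38=74763 → min 74763.
Length 4: A₁..A₄: k=1: 0+74763+35·39·38=126633; k=2: 45045+33858+35·33·38=122793; k=3: 71604+0+35·27·38=107514 → min 107514.
Optimal order: ((A₁(A₂A₃))A₄) with cost 107514.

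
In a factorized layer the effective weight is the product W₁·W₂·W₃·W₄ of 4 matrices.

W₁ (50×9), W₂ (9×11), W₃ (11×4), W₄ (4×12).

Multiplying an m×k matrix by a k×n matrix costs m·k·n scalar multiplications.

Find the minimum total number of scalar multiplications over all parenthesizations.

4596

Adjacent pairs: W₁W₂ = 50·9·11 = 4950; W₂W₃ = 9·11·4 = 396; W₃W₄ = 11·4·12 = 528.
Length 3: W₁..W₃: k=1: 0+396+50·9·4=2196; k=2: 4950+0+50·11·4=7150 → min 2196 | W₂..W₄: k=2: 0+528+9·11·12=1716; k=3: 396+0+9·4·12=828 → min 828.
Length 4: W₁..W₄: k=1: 0+828+50·9·12=6228; k=2: 4950+528+50·11·12=12078; k=3: 2196+0+50·4·12=4596 → min 4596.
Optimal order: ((W₁·(W₂·W₃))·W₄) with cost 4596.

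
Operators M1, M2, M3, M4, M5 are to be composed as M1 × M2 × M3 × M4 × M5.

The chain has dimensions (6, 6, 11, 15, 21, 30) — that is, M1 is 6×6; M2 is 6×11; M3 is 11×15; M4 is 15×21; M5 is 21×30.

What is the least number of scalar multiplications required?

Adjacent pairs: M1M2 = 6·6·11 = 396; M2M3 = 6·11·15 = 990; M3M4 = 11·15·21 = 3465; M4M5 = 15·21·30 = 9450.
Length 3: M1..M3: k=1: 0+990+6·6·15=1530; k=2: 396+0+6·11·15=1386 → min 1386 | M2..M4: k=2: 0+3465+6·11·21=4851; k=3: 990+0+6·15·21=2880 → min 2880 | M3..M5: k=3: 0+9450+11·15·30=14400; k=4: 3465+0+11·21·30=10395 → min 10395.
Length 4: M1..M4: k=1: 0+2880+6·6·21=3636; k=2: 396+3465+6·11·21=5247; k=3: 1386+0+6·15·21=3276 → min 3276 | M2..M5: k=2: 0+10395+6·11·30=12375; k=3: 990+9450+6·15·30=13140; k=4: 2880+0+6·21·30=6660 → min 6660.
Length 5: M1..M5: k=1: 0+6660+6·6·30=7740; k=2: 396+10395+6·11·30=12771; k=3: 1386+9450+6·15·30=13536; k=4: 3276+0+6·21·30=7056 → min 7056.
Optimal order: ((((M1 × M2) × M3) × M4) × M5) with cost 7056.

7056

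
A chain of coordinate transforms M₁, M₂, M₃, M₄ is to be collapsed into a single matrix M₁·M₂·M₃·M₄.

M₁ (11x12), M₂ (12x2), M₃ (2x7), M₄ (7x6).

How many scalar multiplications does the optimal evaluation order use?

480

Adjacent pairs: M₁M₂ = 11·12·2 = 264; M₂M₃ = 12·2·7 = 168; M₃M₄ = 2·7·6 = 84.
Length 3: M₁..M₃: k=1: 0+168+11·12·7=1092; k=2: 264+0+11·2·7=418 → min 418 | M₂..M₄: k=2: 0+84+12·2·6=228; k=3: 168+0+12·7·6=672 → min 228.
Length 4: M₁..M₄: k=1: 0+228+11·12·6=1020; k=2: 264+84+11·2·6=480; k=3: 418+0+11·7·6=880 → min 480.
Optimal order: ((M₁·M₂)·(M₃·M₄)) with cost 480.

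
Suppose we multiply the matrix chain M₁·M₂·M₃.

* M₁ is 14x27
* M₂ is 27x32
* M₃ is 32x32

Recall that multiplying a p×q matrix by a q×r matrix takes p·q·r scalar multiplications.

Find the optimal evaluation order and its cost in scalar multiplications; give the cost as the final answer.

(M₁·(M₂·M₃)): cost 39744.
((M₁·M₂)·M₃): cost 26432.
Optimal: ((M₁·M₂)·M₃) with cost 26432.

26432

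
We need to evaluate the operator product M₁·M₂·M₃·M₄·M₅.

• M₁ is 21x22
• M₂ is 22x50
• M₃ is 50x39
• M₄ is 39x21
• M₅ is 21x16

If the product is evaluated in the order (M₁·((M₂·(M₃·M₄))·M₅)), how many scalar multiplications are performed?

(M₃·M₄): 50×39 by 39×21 → 50×21, cost 50·39·21 = 40950
(M₂·(M₃·M₄)): 22×50 by 50×21 → 22×21, cost 22·50·21 = 23100; cumulative 64050
((M₂·(M₃·M₄))·M₅): 22×21 by 21×16 → 22×16, cost 22·21·16 = 7392; cumulative 71442
(M₁·((M₂·(M₃·M₄))·M₅)): 21×22 by 22×16 → 21×16, cost 21·22·16 = 7392; cumulative 78834
Total: 78834 scalar multiplications.

78834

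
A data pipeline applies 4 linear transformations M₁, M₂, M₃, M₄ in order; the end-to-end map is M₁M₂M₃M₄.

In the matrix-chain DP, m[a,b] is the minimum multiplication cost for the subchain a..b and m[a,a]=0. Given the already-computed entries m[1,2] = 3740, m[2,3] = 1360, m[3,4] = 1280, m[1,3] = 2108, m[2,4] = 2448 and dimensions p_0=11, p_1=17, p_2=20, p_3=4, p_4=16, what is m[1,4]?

2812

m[1,4] = min over k∈[1,3] of m[1,k]+m[k+1,4]+p_{0}·p_k·p_{4}.
k=1: 0 + 2448 + 11·17·16 = 5440; k=2: 3740 + 1280 + 11·20·16 = 8540; k=3: 2108 + 0 + 11·4·16 = 2812.
Minimum: 2812 at k=3.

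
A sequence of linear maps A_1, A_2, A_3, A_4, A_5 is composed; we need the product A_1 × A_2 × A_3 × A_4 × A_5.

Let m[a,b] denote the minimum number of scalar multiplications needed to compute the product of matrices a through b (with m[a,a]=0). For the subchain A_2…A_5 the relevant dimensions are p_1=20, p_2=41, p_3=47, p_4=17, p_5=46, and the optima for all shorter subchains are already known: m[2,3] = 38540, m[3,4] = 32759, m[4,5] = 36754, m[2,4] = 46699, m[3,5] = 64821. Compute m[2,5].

62339

m[2,5] = min over k∈[2,4] of m[2,k]+m[k+1,5]+p_{1}·p_k·p_{5}.
k=2: 0 + 64821 + 20·41·46 = 102541; k=3: 38540 + 36754 + 20·47·46 = 118534; k=4: 46699 + 0 + 20·17·46 = 62339.
Minimum: 62339 at k=4.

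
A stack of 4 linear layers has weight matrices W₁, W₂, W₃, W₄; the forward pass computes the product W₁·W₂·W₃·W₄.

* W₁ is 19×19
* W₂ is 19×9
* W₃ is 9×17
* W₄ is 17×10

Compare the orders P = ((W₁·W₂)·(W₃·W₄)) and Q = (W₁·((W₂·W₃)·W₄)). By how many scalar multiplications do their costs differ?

3258

Order P = ((W₁·W₂)·(W₃·W₄)): (W₁·W₂): 19×19 by 19×9 → 19×9, cost 19·19·9 = 3249; (W₃·W₄): 9×17 by 17×10 → 9×10, cost 9·17·10 = 1530; ((W₁·W₂)·(W₃·W₄)): 19×9 by 9×10 → 19×10, cost 19·9·10 = 1710; cumulative 6489. Total 6489.
Order Q = (W₁·((W₂·W₃)·W₄)): (W₂·W₃): 19×9 by 9×17 → 19×17, cost 19·9·17 = 2907; ((W₂·W₃)·W₄): 19×17 by 17×10 → 19×10, cost 19·17·10 = 3230; cumulative 6137; (W₁·((W₂·W₃)·W₄)): 19×19 by 19×10 → 19×10, cost 19·19·10 = 3610; cumulative 9747. Total 9747.
Difference: |6489 − 9747| = 3258.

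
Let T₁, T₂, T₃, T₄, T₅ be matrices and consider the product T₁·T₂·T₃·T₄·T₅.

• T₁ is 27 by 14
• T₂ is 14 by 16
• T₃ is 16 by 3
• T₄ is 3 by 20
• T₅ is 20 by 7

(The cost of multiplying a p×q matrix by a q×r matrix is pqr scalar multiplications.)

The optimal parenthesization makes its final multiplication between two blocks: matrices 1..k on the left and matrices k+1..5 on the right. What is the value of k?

3

Adjacent pairs: T₁T₂ = 27·14·16 = 6048; T₂T₃ = 14·16·3 = 672; T₃T₄ = 16·3·20 = 960; T₄T₅ = 3·20·7 = 420.
Length 3: T₁..T₃: k=1: 0+672+27·14·3=1806; k=2: 6048+0+27·16·3=7344 → min 1806 | T₂..T₄: k=2: 0+960+14·16·20=5440; k=3: 672+0+14·3·20=1512 → min 1512 | T₃..T₅: k=3: 0+420+16·3·7=756; k=4: 960+0+16·20·7=3200 → min 756.
Length 4: T₁..T₄: k=1: 0+1512+27·14·20=9072; k=2: 6048+960+27·16·20=15648; k=3: 1806+0+27·3·20=3426 → min 3426 | T₂..T₅: k=2: 0+756+14·16·7=2324; k=3: 672+420+14·3·7=1386; k=4: 1512+0+14·20·7=3472 → min 1386.
Top-level splits: k=1: (T₁..T₁)·(T₂..T₅) → 0+1386+27·14·7 = 4032; k=2: (T₁..T₂)·(T₃..T₅) → 6048+756+27·16·7 = 9828; k=3: (T₁..T₃)·(T₄..T₅) → 1806+420+27·3·7 = 2793; k=4: (T₁..T₄)·(T₅..T₅) → 3426+0+27·20·7 = 7206.
Best split is after T₃, i.e. k = 3.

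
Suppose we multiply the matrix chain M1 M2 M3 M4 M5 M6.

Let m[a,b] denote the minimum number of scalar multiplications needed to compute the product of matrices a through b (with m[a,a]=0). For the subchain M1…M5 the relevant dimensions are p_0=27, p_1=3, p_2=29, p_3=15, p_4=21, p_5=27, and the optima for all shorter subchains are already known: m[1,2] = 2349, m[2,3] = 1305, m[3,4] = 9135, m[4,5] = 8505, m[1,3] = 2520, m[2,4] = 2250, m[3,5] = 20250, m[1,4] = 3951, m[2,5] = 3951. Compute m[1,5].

6138

m[1,5] = min over k∈[1,4] of m[1,k]+m[k+1,5]+p_{0}·p_k·p_{5}.
k=1: 0 + 3951 + 27·3·27 = 6138; k=2: 2349 + 20250 + 27·29·27 = 43740; k=3: 2520 + 8505 + 27·15·27 = 21960; k=4: 3951 + 0 + 27·21·27 = 19260.
Minimum: 6138 at k=1.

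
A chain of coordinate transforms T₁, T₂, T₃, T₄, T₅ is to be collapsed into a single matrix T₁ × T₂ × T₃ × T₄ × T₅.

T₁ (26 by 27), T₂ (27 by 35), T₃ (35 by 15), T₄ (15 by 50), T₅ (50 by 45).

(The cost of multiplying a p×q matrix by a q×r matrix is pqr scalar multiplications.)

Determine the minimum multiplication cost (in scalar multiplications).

Adjacent pairs: T₁T₂ = 26·27·35 = 24570; T₂T₃ = 27·35·15 = 14175; T₃T₄ = 35·15·50 = 26250; T₄T₅ = 15·50·45 = 33750.
Length 3: T₁..T₃: k=1: 0+14175+26·27·15=24705; k=2: 24570+0+26·35·15=38220 → min 24705 | T₂..T₄: k=2: 0+26250+27·35·50=73500; k=3: 14175+0+27·15·50=34425 → min 34425 | T₃..T₅: k=3: 0+33750+35·15·45=57375; k=4: 26250+0+35·50·45=105000 → min 57375.
Length 4: T₁..T₄: k=1: 0+34425+26·27·50=69525; k=2: 24570+26250+26·35·50=96320; k=3: 24705+0+26·15·50=44205 → min 44205 | T₂..T₅: k=2: 0+57375+27·35·45=99900; k=3: 14175+33750+27·15·45=66150; k=4: 34425+0+27·50·45=95175 → min 66150.
Length 5: T₁..T₅: k=1: 0+66150+26·27·45=97740; k=2: 24570+57375+26·35·45=122895; k=3: 24705+33750+26·15·45=76005; k=4: 44205+0+26·50·45=102705 → min 76005.
Optimal order: ((T₁ × (T₂ × T₃)) × (T₄ × T₅)) with cost 76005.

76005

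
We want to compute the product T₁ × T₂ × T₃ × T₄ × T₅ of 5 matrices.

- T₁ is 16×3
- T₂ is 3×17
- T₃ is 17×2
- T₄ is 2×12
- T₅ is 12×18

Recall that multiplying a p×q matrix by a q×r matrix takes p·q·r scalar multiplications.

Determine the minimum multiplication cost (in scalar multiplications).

Adjacent pairs: T₁T₂ = 16·3·17 = 816; T₂T₃ = 3·17·2 = 102; T₃T₄ = 17·2·12 = 408; T₄T₅ = 2·12·18 = 432.
Length 3: T₁..T₃: k=1: 0+102+16·3·2=198; k=2: 816+0+16·17·2=1360 → min 198 | T₂..T₄: k=2: 0+408+3·17·12=1020; k=3: 102+0+3·2·12=174 → min 174 | T₃..T₅: k=3: 0+432+17·2·18=1044; k=4: 408+0+17·12·18=4080 → min 1044.
Length 4: T₁..T₄: k=1: 0+174+16·3·12=750; k=2: 816+408+16·17·12=4488; k=3: 198+0+16·2·12=582 → min 582 | T₂..T₅: k=2: 0+1044+3·17·18=1962; k=3: 102+432+3·2·18=642; k=4: 174+0+3·12·18=822 → min 642.
Length 5: T₁..T₅: k=1: 0+642+16·3·18=1506; k=2: 816+1044+16·17·18=6756; k=3: 198+432+16·2·18=1206; k=4: 582+0+16·12·18=4038 → min 1206.
Optimal order: ((T₁ × (T₂ × T₃)) × (T₄ × T₅)) with cost 1206.

1206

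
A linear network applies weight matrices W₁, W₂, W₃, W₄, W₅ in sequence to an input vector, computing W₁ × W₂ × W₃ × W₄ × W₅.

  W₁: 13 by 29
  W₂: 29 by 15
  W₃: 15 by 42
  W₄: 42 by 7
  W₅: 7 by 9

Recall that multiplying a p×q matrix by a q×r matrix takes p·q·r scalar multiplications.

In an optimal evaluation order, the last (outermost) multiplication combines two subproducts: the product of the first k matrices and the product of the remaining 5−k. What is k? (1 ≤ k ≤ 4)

4

Adjacent pairs: W₁W₂ = 13·29·15 = 5655; W₂W₃ = 29·15·42 = 18270; W₃W₄ = 15·42·7 = 4410; W₄W₅ = 42·7·9 = 2646.
Length 3: W₁..W₃: k=1: 0+18270+13·29·42=34104; k=2: 5655+0+13·15·42=13845 → min 13845 | W₂..W₄: k=2: 0+4410+29·15·7=7455; k=3: 18270+0+29·42·7=26796 → min 7455 | W₃..W₅: k=3: 0+2646+15·42·9=8316; k=4: 4410+0+15·7·9=5355 → min 5355.
Length 4: W₁..W₄: k=1: 0+7455+13·29·7=10094; k=2: 5655+4410+13·15·7=11430; k=3: 13845+0+13·42·7=17667 → min 10094 | W₂..W₅: k=2: 0+5355+29·15·9=9270; k=3: 18270+2646+29·42·9=31878; k=4: 7455+0+29·7·9=9282 → min 9270.
Top-level splits: k=1: (W₁..W₁)·(W₂..W₅) → 0+9270+13·29·9 = 12663; k=2: (W₁..W₂)·(W₃..W₅) → 5655+5355+13·15·9 = 12765; k=3: (W₁..W₃)·(W₄..W₅) → 13845+2646+13·42·9 = 21405; k=4: (W₁..W₄)·(W₅..W₅) → 10094+0+13·7·9 = 10913.
Best split is after W₄, i.e. k = 4.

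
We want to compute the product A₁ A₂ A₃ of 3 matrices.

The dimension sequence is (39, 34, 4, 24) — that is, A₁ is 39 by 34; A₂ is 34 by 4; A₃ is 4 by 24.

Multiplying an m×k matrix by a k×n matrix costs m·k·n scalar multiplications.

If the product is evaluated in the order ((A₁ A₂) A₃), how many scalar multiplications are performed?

(A₁ A₂): 39×34 by 34×4 → 39×4, cost 39·34·4 = 5304
((A₁ A₂) A₃): 39×4 by 4×24 → 39×24, cost 39·4·24 = 3744; cumulative 9048
Total: 9048 scalar multiplications.

9048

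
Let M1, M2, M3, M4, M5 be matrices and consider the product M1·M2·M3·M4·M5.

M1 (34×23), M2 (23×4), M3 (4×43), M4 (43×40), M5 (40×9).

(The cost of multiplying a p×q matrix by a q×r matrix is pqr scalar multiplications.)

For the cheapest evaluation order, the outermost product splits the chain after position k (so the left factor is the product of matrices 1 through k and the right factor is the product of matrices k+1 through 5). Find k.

Adjacent pairs: M1M2 = 34·23·4 = 3128; M2M3 = 23·4·43 = 3956; M3M4 = 4·43·40 = 6880; M4M5 = 43·40·9 = 15480.
Length 3: M1..M3: k=1: 0+3956+34·23·43=37582; k=2: 3128+0+34·4·43=8976 → min 8976 | M2..M4: k=2: 0+6880+23·4·40=10560; k=3: 3956+0+23·43·40=43516 → min 10560 | M3..M5: k=3: 0+15480+4·43·9=17028; k=4: 6880+0+4·40·9=8320 → min 8320.
Length 4: M1..M4: k=1: 0+10560+34·23·40=41840; k=2: 3128+6880+34·4·40=15448; k=3: 8976+0+34·43·40=67456 → min 15448 | M2..M5: k=2: 0+8320+23·4·9=9148; k=3: 3956+15480+23·43·9=28337; k=4: 10560+0+23·40·9=18840 → min 9148.
Top-level splits: k=1: (M1..M1)·(M2..M5) → 0+9148+34·23·9 = 16186; k=2: (M1..M2)·(M3..M5) → 3128+8320+34·4·9 = 12672; k=3: (M1..M3)·(M4..M5) → 8976+15480+34·43·9 = 37614; k=4: (M1..M4)·(M5..M5) → 15448+0+34·40·9 = 27688.
Best split is after M2, i.e. k = 2.

2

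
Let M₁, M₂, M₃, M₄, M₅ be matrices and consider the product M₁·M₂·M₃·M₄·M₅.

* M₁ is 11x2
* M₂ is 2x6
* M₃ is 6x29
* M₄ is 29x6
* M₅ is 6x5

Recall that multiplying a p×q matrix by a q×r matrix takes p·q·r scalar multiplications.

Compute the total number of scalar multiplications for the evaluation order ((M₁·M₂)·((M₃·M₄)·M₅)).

(M₁·M₂): 11×2 by 2×6 → 11×6, cost 11·2·6 = 132
(M₃·M₄): 6×29 by 29×6 → 6×6, cost 6·29·6 = 1044
((M₃·M₄)·M₅): 6×6 by 6×5 → 6×5, cost 6·6·5 = 180; cumulative 1224
((M₁·M₂)·((M₃·M₄)·M₅)): 11×6 by 6×5 → 11×5, cost 11·6·5 = 330; cumulative 1686
Total: 1686 scalar multiplications.

1686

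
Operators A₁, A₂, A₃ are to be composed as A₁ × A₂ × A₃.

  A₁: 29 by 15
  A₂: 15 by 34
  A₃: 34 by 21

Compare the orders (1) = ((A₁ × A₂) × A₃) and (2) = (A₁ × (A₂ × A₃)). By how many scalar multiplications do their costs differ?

15651

Order (1) = ((A₁ × A₂) × A₃): (A₁ × A₂): 29×15 by 15×34 → 29×34, cost 29·15·34 = 14790; ((A₁ × A₂) × A₃): 29×34 by 34×21 → 29×21, cost 29·34·21 = 20706; cumulative 35496. Total 35496.
Order (2) = (A₁ × (A₂ × A₃)): (A₂ × A₃): 15×34 by 34×21 → 15×21, cost 15·34·21 = 10710; (A₁ × (A₂ × A₃)): 29×15 by 15×21 → 29×21, cost 29·15·21 = 9135; cumulative 19845. Total 19845.
Difference: |35496 − 19845| = 15651.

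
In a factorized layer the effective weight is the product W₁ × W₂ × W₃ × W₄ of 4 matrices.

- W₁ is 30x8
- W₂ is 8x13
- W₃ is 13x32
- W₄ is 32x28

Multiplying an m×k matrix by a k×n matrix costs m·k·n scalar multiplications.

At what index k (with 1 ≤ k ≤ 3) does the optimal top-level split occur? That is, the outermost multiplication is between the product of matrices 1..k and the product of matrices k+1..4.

1

Adjacent pairs: W₁W₂ = 30·8·13 = 3120; W₂W₃ = 8·13·32 = 3328; W₃W₄ = 13·32·28 = 11648.
Length 3: W₁..W₃: k=1: 0+3328+30·8·32=11008; k=2: 3120+0+30·13·32=15600 → min 11008 | W₂..W₄: k=2: 0+11648+8·13·28=14560; k=3: 3328+0+8·32·28=10496 → min 10496.
Top-level splits: k=1: (W₁..W₁)·(W₂..W₄) → 0+10496+30·8·28 = 17216; k=2: (W₁..W₂)·(W₃..W₄) → 3120+11648+30·13·28 = 25688; k=3: (W₁..W₃)·(W₄..W₄) → 11008+0+30·32·28 = 37888.
Best split is after W₁, i.e. k = 1.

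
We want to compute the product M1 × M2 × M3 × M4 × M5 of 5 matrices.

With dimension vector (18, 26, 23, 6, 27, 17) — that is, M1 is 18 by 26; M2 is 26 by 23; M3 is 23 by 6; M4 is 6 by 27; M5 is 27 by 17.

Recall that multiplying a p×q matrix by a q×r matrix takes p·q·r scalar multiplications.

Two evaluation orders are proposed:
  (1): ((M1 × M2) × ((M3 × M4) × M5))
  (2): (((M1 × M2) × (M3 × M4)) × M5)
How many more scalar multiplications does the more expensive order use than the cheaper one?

Order (1) = ((M1 × M2) × ((M3 × M4) × M5)): (M1 × M2): 18×26 by 26×23 → 18×23, cost 18·26·23 = 10764; (M3 × M4): 23×6 by 6×27 → 23×27, cost 23·6·27 = 3726; ((M3 × M4) × M5): 23×27 by 27×17 → 23×17, cost 23·27·17 = 10557; cumulative 14283; ((M1 × M2) × ((M3 × M4) × M5)): 18×23 by 23×17 → 18×17, cost 18·23·17 = 7038; cumulative 32085. Total 32085.
Order (2) = (((M1 × M2) × (M3 × M4)) × M5): (M1 × M2): 18×26 by 26×23 → 18×23, cost 18·26·23 = 10764; (M3 × M4): 23×6 by 6×27 → 23×27, cost 23·6·27 = 3726; ((M1 × M2) × (M3 × M4)): 18×23 by 23×27 → 18×27, cost 18·23·27 = 11178; cumulative 25668; (((M1 × M2) × (M3 × M4)) × M5): 18×27 by 27×17 → 18×17, cost 18·27·17 = 8262; cumulative 33930. Total 33930.
Difference: |32085 − 33930| = 1845.

1845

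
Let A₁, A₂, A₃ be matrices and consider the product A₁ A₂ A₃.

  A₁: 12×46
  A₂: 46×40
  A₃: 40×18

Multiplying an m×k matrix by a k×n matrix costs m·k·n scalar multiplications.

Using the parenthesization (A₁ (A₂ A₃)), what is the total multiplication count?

43056

(A₂ A₃): 46×40 by 40×18 → 46×18, cost 46·40·18 = 33120
(A₁ (A₂ A₃)): 12×46 by 46×18 → 12×18, cost 12·46·18 = 9936; cumulative 43056
Total: 43056 scalar multiplications.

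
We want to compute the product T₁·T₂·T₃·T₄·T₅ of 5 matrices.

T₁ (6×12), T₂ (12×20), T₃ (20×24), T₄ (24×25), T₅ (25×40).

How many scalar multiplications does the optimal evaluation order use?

Adjacent pairs: T₁T₂ = 6·12·20 = 1440; T₂T₃ = 12·20·24 = 5760; T₃T₄ = 20·24·25 = 12000; T₄T₅ = 24·25·40 = 24000.
Length 3: T₁..T₃: k=1: 0+5760+6·12·24=7488; k=2: 1440+0+6·20·24=4320 → min 4320 | T₂..T₄: k=2: 0+12000+12·20·25=18000; k=3: 5760+0+12·24·25=12960 → min 12960 | T₃..T₅: k=3: 0+24000+20·24·40=43200; k=4: 12000+0+20·25·40=32000 → min 32000.
Length 4: T₁..T₄: k=1: 0+12960+6·12·25=14760; k=2: 1440+12000+6·20·25=16440; k=3: 4320+0+6·24·25=7920 → min 7920 | T₂..T₅: k=2: 0+32000+12·20·40=41600; k=3: 5760+24000+12·24·40=41280; k=4: 12960+0+12·25·40=24960 → min 24960.
Length 5: T₁..T₅: k=1: 0+24960+6·12·40=27840; k=2: 1440+32000+6·20·40=38240; k=3: 4320+24000+6·24·40=34080; k=4: 7920+0+6·25·40=13920 → min 13920.
Optimal order: ((((T₁·T₂)·T₃)·T₄)·T₅) with cost 13920.

13920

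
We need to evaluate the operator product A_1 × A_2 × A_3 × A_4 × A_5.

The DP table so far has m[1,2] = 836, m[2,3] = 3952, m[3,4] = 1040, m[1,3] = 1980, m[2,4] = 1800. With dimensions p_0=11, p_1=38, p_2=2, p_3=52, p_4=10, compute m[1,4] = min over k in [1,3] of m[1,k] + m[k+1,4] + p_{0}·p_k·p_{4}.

2096

m[1,4] = min over k∈[1,3] of m[1,k]+m[k+1,4]+p_{0}·p_k·p_{4}.
k=1: 0 + 1800 + 11·38·10 = 5980; k=2: 836 + 1040 + 11·2·10 = 2096; k=3: 1980 + 0 + 11·52·10 = 7700.
Minimum: 2096 at k=2.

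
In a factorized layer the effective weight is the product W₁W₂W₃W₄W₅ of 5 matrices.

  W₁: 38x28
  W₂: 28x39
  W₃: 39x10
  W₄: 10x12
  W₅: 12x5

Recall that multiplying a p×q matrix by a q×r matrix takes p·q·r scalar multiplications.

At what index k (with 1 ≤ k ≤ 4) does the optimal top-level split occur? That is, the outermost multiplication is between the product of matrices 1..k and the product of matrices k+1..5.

1

Adjacent pairs: W₁W₂ = 38·28·39 = 41496; W₂W₃ = 28·39·10 = 10920; W₃W₄ = 39·10·12 = 4680; W₄W₅ = 10·12·5 = 600.
Length 3: W₁..W₃: k=1: 0+10920+38·28·10=21560; k=2: 41496+0+38·39·10=56316 → min 21560 | W₂..W₄: k=2: 0+4680+28·39·12=17784; k=3: 10920+0+28·10·12=14280 → min 14280 | W₃..W₅: k=3: 0+600+39·10·5=2550; k=4: 4680+0+39·12·5=7020 → min 2550.
Length 4: W₁..W₄: k=1: 0+14280+38·28·12=27048; k=2: 41496+4680+38·39·12=63960; k=3: 21560+0+38·10·12=26120 → min 26120 | W₂..W₅: k=2: 0+2550+28·39·5=8010; k=3: 10920+600+28·10·5=12920; k=4: 14280+0+28·12·5=15960 → min 8010.
Top-level splits: k=1: (W₁..W₁)·(W₂..W₅) → 0+8010+38·28·5 = 13330; k=2: (W₁..W₂)·(W₃..W₅) → 41496+2550+38·39·5 = 51456; k=3: (W₁..W₃)·(W₄..W₅) → 21560+600+38·10·5 = 24060; k=4: (W₁..W₄)·(W₅..W₅) → 26120+0+38·12·5 = 28400.
Best split is after W₁, i.e. k = 1.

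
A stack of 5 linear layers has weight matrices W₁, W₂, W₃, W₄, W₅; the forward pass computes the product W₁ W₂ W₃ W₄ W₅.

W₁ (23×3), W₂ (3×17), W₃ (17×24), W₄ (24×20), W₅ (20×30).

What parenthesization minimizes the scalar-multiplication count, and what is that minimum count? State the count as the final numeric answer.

6534

Adjacent pairs: W₁W₂ = 23·3·17 = 1173; W₂W₃ = 3·17·24 = 1224; W₃W₄ = 17·24·20 = 8160; W₄W₅ = 24·20·30 = 14400.
Length 3: W₁..W₃: k=1: 0+1224+23·3·24=2880; k=2: 1173+0+23·17·24=10557 → min 2880 | W₂..W₄: k=2: 0+8160+3·17·20=9180; k=3: 1224+0+3·24·20=2664 → min 2664 | W₃..W₅: k=3: 0+14400+17·24·30=26640; k=4: 8160+0+17·20·30=18360 → min 18360.
Length 4: W₁..W₄: k=1: 0+2664+23·3·20=4044; k=2: 1173+8160+23·17·20=17153; k=3: 2880+0+23·24·20=13920 → min 4044 | W₂..W₅: k=2: 0+18360+3·17·30=19890; k=3: 1224+14400+3·24·30=17784; k=4: 2664+0+3·20·30=4464 → min 4464.
Length 5: W₁..W₅: k=1: 0+4464+23·3·30=6534; k=2: 1173+18360+23·17·30=31263; k=3: 2880+14400+23·24·30=33840; k=4: 4044+0+23·20·30=17844 → min 6534.
Optimal parenthesization: (W₁ (((W₂ W₃) W₄) W₅)) with cost 6534.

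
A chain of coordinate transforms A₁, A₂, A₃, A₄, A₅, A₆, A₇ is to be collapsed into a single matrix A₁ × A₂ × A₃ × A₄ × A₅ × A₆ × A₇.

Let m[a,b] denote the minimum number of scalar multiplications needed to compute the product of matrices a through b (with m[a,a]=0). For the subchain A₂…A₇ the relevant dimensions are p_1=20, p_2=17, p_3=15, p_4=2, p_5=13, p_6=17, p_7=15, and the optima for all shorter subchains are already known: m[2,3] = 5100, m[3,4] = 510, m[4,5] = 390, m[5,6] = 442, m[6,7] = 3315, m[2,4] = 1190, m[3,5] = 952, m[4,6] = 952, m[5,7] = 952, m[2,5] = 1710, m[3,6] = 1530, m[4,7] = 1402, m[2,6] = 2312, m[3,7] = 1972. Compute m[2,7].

m[2,7] = min over k∈[2,6] of m[2,k]+m[k+1,7]+p_{1}·p_k·p_{7}.
k=2: 0 + 1972 + 20·17·15 = 7072; k=3: 5100 + 1402 + 20·15·15 = 11002; k=4: 1190 + 952 + 20·2·15 = 2742; k=5: 1710 + 3315 + 20·13·15 = 8925; k=6: 2312 + 0 + 20·17·15 = 7412.
Minimum: 2742 at k=4.

2742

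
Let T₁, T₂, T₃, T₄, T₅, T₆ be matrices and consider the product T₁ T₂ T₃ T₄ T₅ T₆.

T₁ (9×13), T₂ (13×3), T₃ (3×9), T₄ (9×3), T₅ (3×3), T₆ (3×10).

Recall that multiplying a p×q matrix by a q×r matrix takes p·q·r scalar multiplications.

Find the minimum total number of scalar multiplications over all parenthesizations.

810

Adjacent pairs: T₁T₂ = 9·13·3 = 351; T₂T₃ = 13·3·9 = 351; T₃T₄ = 3·9·3 = 81; T₄T₅ = 9·3·3 = 81; T₅T₆ = 3·3·10 = 90.
Length 3: T₁..T₃: k=1: 0+351+9·13·9=1404; k=2: 351+0+9·3·9=594 → min 594 | T₂..T₄: k=2: 0+81+13·3·3=198; k=3: 351+0+13·9·3=702 → min 198 | T₃..T₅: k=3: 0+81+3·9·3=162; k=4: 81+0+3·3·3=108 → min 108 | T₄..T₆: k=4: 0+90+9·3·10=360; k=5: 81+0+9·3·10=351 → min 351.
Length 4: T₁..T₄: k=1: 0+198+9·13·3=549; k=2: 351+81+9·3·3=513; k=3: 594+0+9·9·3=837 → min 513 | T₂..T₅: k=2: 0+108+13·3·3=225; k=3: 351+81+13·9·3=783; k=4: 198+0+13·3·3=315 → min 225 | T₃..T₆: k=3: 0+351+3·9·10=621; k=4: 81+90+3·3·10=261; k=5: 108+0+3·3·10=198 → min 198.
Length 5: T₁..T₅: k=1: 0+225+9·13·3=576; k=2: 351+108+9·3·3=540; k=3: 594+81+9·9·3=918; k=4: 513+0+9·3·3=594 → min 540 | T₂..T₆: k=2: 0+198+13·3·10=588; k=3: 351+351+13·9·10=1872; k=4: 198+90+13·3·10=678; k=5: 225+0+13·3·10=615 → min 588.
Length 6: T₁..T₆: k=1: 0+588+9·13·10=1758; k=2: 351+198+9·3·10=819; k=3: 594+351+9·9·10=1755; k=4: 513+90+9·3·10=873; k=5: 540+0+9·3·10=810 → min 810.
Optimal order: (((T₁ T₂) ((T₃ T₄) T₅)) T₆) with cost 810.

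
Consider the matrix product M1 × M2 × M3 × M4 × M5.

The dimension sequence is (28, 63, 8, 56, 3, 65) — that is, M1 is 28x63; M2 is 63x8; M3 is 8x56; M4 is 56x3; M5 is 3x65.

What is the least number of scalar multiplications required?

Adjacent pairs: M1M2 = 28·63·8 = 14112; M2M3 = 63·8·56 = 28224; M3M4 = 8·56·3 = 1344; M4M5 = 56·3·65 = 10920.
Length 3: M1..M3: k=1: 0+28224+28·63·56=127008; k=2: 14112+0+28·8·56=26656 → min 26656 | M2..M4: k=2: 0+1344+63·8·3=2856; k=3: 28224+0+63·56·3=38808 → min 2856 | M3..M5: k=3: 0+10920+8·56·65=40040; k=4: 1344+0+8·3·65=2904 → min 2904.
Length 4: M1..M4: k=1: 0+2856+28·63·3=8148; k=2: 14112+1344+28·8·3=16128; k=3: 26656+0+28·56·3=31360 → min 8148 | M2..M5: k=2: 0+2904+63·8·65=35664; k=3: 28224+10920+63·56·65=268464; k=4: 2856+0+63·3·65=15141 → min 15141.
Length 5: M1..M5: k=1: 0+15141+28·63·65=129801; k=2: 14112+2904+28·8·65=31576; k=3: 26656+10920+28·56·65=139496; k=4: 8148+0+28·3·65=13608 → min 13608.
Optimal order: ((M1 × (M2 × (M3 × M4))) × M5) with cost 13608.

13608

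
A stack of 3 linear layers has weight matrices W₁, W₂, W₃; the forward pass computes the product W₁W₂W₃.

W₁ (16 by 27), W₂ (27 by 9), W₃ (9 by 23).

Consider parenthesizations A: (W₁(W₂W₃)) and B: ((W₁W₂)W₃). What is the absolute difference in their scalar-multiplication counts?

Order A = (W₁(W₂W₃)): (W₂W₃): 27×9 by 9×23 → 27×23, cost 27·9·23 = 5589; (W₁(W₂W₃)): 16×27 by 27×23 → 16×23, cost 16·27·23 = 9936; cumulative 15525. Total 15525.
Order B = ((W₁W₂)W₃): (W₁W₂): 16×27 by 27×9 → 16×9, cost 16·27·9 = 3888; ((W₁W₂)W₃): 16×9 by 9×23 → 16×23, cost 16·9·23 = 3312; cumulative 7200. Total 7200.
Difference: |15525 − 7200| = 8325.

8325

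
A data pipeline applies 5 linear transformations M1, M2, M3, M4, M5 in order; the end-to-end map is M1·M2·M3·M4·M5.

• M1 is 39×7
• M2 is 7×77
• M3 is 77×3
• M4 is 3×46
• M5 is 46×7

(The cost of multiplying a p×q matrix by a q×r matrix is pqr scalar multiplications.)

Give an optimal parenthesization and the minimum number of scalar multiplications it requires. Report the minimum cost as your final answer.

4221

Adjacent pairs: M1M2 = 39·7·77 = 21021; M2M3 = 7·77·3 = 1617; M3M4 = 77·3·46 = 10626; M4M5 = 3·46·7 = 966.
Length 3: M1..M3: k=1: 0+1617+39·7·3=2436; k=2: 21021+0+39·77·3=30030 → min 2436 | M2..M4: k=2: 0+10626+7·77·46=35420; k=3: 1617+0+7·3·46=2583 → min 2583 | M3..M5: k=3: 0+966+77·3·7=2583; k=4: 10626+0+77·46·7=35420 → min 2583.
Length 4: M1..M4: k=1: 0+2583+39·7·46=15141; k=2: 21021+10626+39·77·46=169785; k=3: 2436+0+39·3·46=7818 → min 7818 | M2..M5: k=2: 0+2583+7·77·7=6356; k=3: 1617+966+7·3·7=2730; k=4: 2583+0+7·46·7=4837 → min 2730.
Length 5: M1..M5: k=1: 0+2730+39·7·7=4641; k=2: 21021+2583+39·77·7=44625; k=3: 2436+966+39·3·7=4221; k=4: 7818+0+39·46·7=20376 → min 4221.
Optimal parenthesization: ((M1·(M2·M3))·(M4·M5)) with cost 4221.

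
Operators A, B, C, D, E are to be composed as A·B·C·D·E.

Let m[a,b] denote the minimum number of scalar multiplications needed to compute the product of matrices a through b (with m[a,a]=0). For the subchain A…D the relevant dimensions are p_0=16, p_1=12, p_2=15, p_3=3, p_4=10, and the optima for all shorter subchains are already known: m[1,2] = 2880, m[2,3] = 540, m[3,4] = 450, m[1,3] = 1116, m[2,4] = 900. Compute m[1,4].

1596

m[1,4] = min over k∈[1,3] of m[1,k]+m[k+1,4]+p_{0}·p_k·p_{4}.
k=1: 0 + 900 + 16·12·10 = 2820; k=2: 2880 + 450 + 16·15·10 = 5730; k=3: 1116 + 0 + 16·3·10 = 1596.
Minimum: 1596 at k=3.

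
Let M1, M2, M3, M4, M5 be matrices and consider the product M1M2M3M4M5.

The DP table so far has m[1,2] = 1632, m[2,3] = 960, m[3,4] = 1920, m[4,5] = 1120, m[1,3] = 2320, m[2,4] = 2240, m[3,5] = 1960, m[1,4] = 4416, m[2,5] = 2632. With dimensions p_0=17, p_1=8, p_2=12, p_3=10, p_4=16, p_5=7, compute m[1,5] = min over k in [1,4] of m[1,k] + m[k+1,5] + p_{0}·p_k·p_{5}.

3584

m[1,5] = min over k∈[1,4] of m[1,k]+m[k+1,5]+p_{0}·p_k·p_{5}.
k=1: 0 + 2632 + 17·8·7 = 3584; k=2: 1632 + 1960 + 17·12·7 = 5020; k=3: 2320 + 1120 + 17·10·7 = 4630; k=4: 4416 + 0 + 17·16·7 = 6320.
Minimum: 3584 at k=1.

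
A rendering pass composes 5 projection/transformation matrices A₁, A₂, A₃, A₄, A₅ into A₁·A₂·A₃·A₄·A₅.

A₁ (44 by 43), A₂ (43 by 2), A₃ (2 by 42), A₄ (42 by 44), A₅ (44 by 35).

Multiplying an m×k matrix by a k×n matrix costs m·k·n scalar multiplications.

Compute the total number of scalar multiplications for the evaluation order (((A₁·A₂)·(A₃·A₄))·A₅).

79112

(A₁·A₂): 44×43 by 43×2 → 44×2, cost 44·43·2 = 3784
(A₃·A₄): 2×42 by 42×44 → 2×44, cost 2·42·44 = 3696
((A₁·A₂)·(A₃·A₄)): 44×2 by 2×44 → 44×44, cost 44·2·44 = 3872; cumulative 11352
(((A₁·A₂)·(A₃·A₄))·A₅): 44×44 by 44×35 → 44×35, cost 44·44·35 = 67760; cumulative 79112
Total: 79112 scalar multiplications.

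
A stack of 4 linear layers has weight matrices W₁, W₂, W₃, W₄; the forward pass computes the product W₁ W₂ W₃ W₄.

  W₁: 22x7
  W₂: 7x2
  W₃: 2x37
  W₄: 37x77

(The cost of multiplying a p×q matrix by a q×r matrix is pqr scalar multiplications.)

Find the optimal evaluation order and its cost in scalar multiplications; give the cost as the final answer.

Adjacent pairs: W₁W₂ = 22·7·2 = 308; W₂W₃ = 7·2·37 = 518; W₃W₄ = 2·37·77 = 5698.
Length 3: W₁..W₃: k=1: 0+518+22·7·37=6216; k=2: 308+0+22·2·37=1936 → min 1936 | W₂..W₄: k=2: 0+5698+7·2·77=6776; k=3: 518+0+7·37·77=20461 → min 6776.
Length 4: W₁..W₄: k=1: 0+6776+22·7·77=18634; k=2: 308+5698+22·2·77=9394; k=3: 1936+0+22·37·77=64614 → min 9394.
Optimal parenthesization: ((W₁ W₂) (W₃ W₄)) with cost 9394.

9394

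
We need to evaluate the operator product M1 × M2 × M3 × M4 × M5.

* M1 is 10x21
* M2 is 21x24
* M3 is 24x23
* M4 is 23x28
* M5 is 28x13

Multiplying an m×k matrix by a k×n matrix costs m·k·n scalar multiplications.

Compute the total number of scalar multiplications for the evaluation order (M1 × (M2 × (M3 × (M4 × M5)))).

24830

(M4 × M5): 23×28 by 28×13 → 23×13, cost 23·28·13 = 8372
(M3 × (M4 × M5)): 24×23 by 23×13 → 24×13, cost 24·23·13 = 7176; cumulative 15548
(M2 × (M3 × (M4 × M5))): 21×24 by 24×13 → 21×13, cost 21·24·13 = 6552; cumulative 22100
(M1 × (M2 × (M3 × (M4 × M5)))): 10×21 by 21×13 → 10×13, cost 10·21·13 = 2730; cumulative 24830
Total: 24830 scalar multiplications.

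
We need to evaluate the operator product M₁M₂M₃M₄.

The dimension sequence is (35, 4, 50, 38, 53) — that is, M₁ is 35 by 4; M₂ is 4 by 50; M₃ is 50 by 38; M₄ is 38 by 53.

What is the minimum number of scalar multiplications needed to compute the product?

Adjacent pairs: M₁M₂ = 35·4·50 = 7000; M₂M₃ = 4·50·38 = 7600; M₃M₄ = 50·38·53 = 100700.
Length 3: M₁..M₃: k=1: 0+7600+35·4·38=12920; k=2: 7000+0+35·50·38=73500 → min 12920 | M₂..M₄: k=2: 0+100700+4·50·53=111300; k=3: 7600+0+4·38·53=15656 → min 15656.
Length 4: M₁..M₄: k=1: 0+15656+35·4·53=23076; k=2: 7000+100700+35·50·53=200450; k=3: 12920+0+35·38·53=83410 → min 23076.
Optimal order: (M₁((M₂M₃)M₄)) with cost 23076.

23076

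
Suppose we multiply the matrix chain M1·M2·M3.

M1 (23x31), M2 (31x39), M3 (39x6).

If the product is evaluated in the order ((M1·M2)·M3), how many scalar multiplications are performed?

(M1·M2): 23×31 by 31×39 → 23×39, cost 23·31·39 = 27807
((M1·M2)·M3): 23×39 by 39×6 → 23×6, cost 23·39·6 = 5382; cumulative 33189
Total: 33189 scalar multiplications.

33189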